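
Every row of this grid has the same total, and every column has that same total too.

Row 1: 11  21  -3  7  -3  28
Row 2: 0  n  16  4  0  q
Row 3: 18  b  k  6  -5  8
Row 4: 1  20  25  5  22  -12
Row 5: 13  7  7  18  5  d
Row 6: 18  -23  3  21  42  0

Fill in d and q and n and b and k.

Rows 1 and 4 both sum to 61, so that's the common total.
Row 5 has 13 + 7 + 7 + 18 + 5 = 50; the blank must be 61 − 50 = 11.
Column 6 has 28 + 8 − 12 + 11 + 0 = 35; the blank must be 61 − 35 = 26.
Row 2 has 0 + 16 + 4 + 0 + 26 = 46; the blank must be 61 − 46 = 15.
Column 2 has 21 + 15 + 20 + 7 − 23 = 40; the blank must be 61 − 40 = 21.
Row 3 has 18 + 21 + 6 − 5 + 8 = 48; the blank must be 61 − 48 = 13.

d = 11, q = 26, n = 15, b = 21, k = 13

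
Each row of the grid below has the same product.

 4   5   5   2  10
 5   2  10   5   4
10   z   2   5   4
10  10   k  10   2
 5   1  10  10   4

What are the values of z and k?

Rows 2 and 5 each multiply to 2000, so every row has product 2000.
Row 3: 10×2×5×4 = 400, so the missing entry is 2000 ÷ 400 = 5.
Row 4: 10×10×10×2 = 2000, so the missing entry is 2000 ÷ 2000 = 1.

z = 5, k = 1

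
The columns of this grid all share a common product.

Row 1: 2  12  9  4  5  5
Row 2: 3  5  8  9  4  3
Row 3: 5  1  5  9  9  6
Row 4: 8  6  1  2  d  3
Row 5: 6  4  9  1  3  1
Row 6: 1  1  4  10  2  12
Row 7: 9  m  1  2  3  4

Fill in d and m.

d = 4, m = 9

Columns 1 and 6 each multiply to 12960, so every column has product 12960.
Column 5: 5×4×9×3×2×3 = 3240, so the missing entry is 12960 ÷ 3240 = 4.
Column 2: 12×5×1×6×4×1 = 1440, so the missing entry is 12960 ÷ 1440 = 9.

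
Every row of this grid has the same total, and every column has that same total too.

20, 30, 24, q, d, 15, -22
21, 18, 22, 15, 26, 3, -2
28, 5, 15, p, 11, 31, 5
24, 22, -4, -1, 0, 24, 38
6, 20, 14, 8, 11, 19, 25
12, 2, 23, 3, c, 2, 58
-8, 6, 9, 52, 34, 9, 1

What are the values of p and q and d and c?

Rows 2 and 4 both sum to 103, so that's the common total.
Row 3 has 28 + 5 + 15 + 11 + 31 + 5 = 95; the blank must be 103 − 95 = 8.
Row 6 has 12 + 2 + 23 + 3 + 2 + 58 = 100; the blank must be 103 − 100 = 3.
Column 4 has 15 + 8 − 1 + 8 + 3 + 52 = 85; the blank must be 103 − 85 = 18.
Row 1 has 20 + 30 + 24 + 18 + 15 − 22 = 85; the blank must be 103 − 85 = 18.

p = 8, q = 18, d = 18, c = 3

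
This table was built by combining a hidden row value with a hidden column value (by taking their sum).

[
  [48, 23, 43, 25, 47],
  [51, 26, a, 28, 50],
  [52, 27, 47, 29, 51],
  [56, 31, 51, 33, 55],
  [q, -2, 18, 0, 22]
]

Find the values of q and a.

q = 23, a = 46

The difference between any two rows is the same in every column — this is an addition table with the headers hidden.
Row 5 minus row 1 is -2 − 23 = -25, so its entry in column 1 is 48 + (-25) = 23.
Row 2 minus row 1 is 26 − 23 = 3, so its entry in column 3 is 43 + 3 = 46.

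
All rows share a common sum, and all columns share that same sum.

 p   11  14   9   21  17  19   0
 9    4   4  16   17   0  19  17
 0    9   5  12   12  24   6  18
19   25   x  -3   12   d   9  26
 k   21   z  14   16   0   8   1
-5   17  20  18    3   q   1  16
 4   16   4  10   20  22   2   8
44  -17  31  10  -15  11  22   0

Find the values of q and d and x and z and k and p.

q = 16, d = -4, x = 2, z = 6, k = 20, p = -5

Rows 2 and 3 both sum to 86, so that's the common total.
Row 6: -5 + 17 + 20 + 18 + 3 + 1 + 16 = 70, so its missing entry is 86 − 70 = 16.
Row 1: 11 + 14 + 9 + 21 + 17 + 19 + 0 = 91, so its missing entry is 86 − 91 = -5.
Column 1: -5 + 9 + 0 + 19 − 5 + 4 + 44 = 66, so its missing entry is 86 − 66 = 20.
Row 5: 20 + 21 + 14 + 16 + 0 + 8 + 1 = 80, so its missing entry is 86 − 80 = 6.
Column 3: 14 + 4 + 5 + 6 + 20 + 4 + 31 = 84, so its missing entry is 86 − 84 = 2.
Row 4: 19 + 25 + 2 − 3 + 12 + 9 + 26 = 90, so its missing entry is 86 − 90 = -4.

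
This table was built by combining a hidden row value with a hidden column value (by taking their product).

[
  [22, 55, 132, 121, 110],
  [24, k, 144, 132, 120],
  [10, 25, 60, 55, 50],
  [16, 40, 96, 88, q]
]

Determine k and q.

k = 60, q = 80

Each row is a constant multiple of every other row — this is a multiplication table with the headers hidden.
Row 2 is 144/132 = 12/11 times row 1, so its entry in column 2 is 55 × 12/11 = 60.
Row 4 is 96/132 = 8/11 times row 1, so its entry in column 5 is 110 × 8/11 = 80.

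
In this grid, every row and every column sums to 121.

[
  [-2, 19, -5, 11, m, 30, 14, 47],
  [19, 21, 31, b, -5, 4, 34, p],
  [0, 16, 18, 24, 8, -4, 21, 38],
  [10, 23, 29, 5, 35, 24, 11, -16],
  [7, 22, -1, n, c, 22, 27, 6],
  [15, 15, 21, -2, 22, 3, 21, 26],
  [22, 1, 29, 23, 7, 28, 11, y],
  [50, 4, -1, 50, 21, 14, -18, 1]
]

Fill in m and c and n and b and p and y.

The known cells in row 1 total 114, leaving 121 − 114 = 7 for the blank.
The known cells in column 5 total 95, leaving 121 − 95 = 26 for the blank.
The known cells in row 5 total 109, leaving 121 − 109 = 12 for the blank.
The known cells in row 7 total 121, leaving 121 − 121 = 0 for the blank.
The known cells in column 8 total 102, leaving 121 − 102 = 19 for the blank.
The known cells in row 2 total 123, leaving 121 − 123 = -2 for the blank.

m = 7, c = 26, n = 12, b = -2, p = 19, y = 0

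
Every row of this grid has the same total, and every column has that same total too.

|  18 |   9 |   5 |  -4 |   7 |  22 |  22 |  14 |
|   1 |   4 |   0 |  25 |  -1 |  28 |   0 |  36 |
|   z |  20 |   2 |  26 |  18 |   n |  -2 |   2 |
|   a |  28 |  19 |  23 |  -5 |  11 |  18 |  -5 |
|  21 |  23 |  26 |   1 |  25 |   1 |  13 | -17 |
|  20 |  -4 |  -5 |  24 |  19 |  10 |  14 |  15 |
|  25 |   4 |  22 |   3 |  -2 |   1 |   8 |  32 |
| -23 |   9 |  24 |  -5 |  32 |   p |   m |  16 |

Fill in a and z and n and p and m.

Rows 1 and 2 both sum to 93, so that's the common total.
Row 4: 28 + 19 + 23 − 5 + 11 + 18 − 5 = 89, so its missing entry is 93 − 89 = 4.
Column 1: 18 + 1 + 4 + 21 + 20 + 25 − 23 = 66, so its missing entry is 93 − 66 = 27.
Column 7: 22 + 0 − 2 + 18 + 13 + 14 + 8 = 73, so its missing entry is 93 − 73 = 20.
Row 8: -23 + 9 + 24 − 5 + 32 + 20 + 16 = 73, so its missing entry is 93 − 73 = 20.
Row 3: 27 + 20 + 2 + 26 + 18 − 2 + 2 = 93, so its missing entry is 93 − 93 = 0.

a = 4, z = 27, n = 0, p = 20, m = 20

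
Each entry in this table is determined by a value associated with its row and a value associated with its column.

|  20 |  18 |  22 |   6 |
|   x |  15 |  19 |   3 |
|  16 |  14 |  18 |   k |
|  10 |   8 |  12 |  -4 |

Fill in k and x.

The difference between any two rows is the same in every column — this is an addition table with the headers hidden.
Row 3 minus row 1 is 18 − 22 = -4, so its entry in column 4 is 6 + (-4) = 2.
Row 2 minus row 1 is 19 − 22 = -3, so its entry in column 1 is 20 + (-3) = 17.

k = 2, x = 17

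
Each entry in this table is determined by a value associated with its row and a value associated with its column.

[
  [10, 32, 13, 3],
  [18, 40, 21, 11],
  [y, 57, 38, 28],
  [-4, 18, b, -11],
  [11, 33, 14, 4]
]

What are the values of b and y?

The difference between any two rows is the same in every column — this is an addition table with the headers hidden.
Row 4 minus row 1 is -11 − 3 = -14, so its entry in column 3 is 13 + (-14) = -1.
Row 3 minus row 1 is 28 − 3 = 25, so its entry in column 1 is 10 + 25 = 35.

b = -1, y = 35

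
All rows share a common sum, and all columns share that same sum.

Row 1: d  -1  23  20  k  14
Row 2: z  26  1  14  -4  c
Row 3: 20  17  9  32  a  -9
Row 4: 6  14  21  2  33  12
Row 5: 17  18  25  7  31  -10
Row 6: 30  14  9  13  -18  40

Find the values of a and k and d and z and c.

Rows 4 and 5 both sum to 88, so that's the common total.
The known cells in row 3 total 69, leaving 88 − 69 = 19 for the blank.
The known cells in column 5 total 61, leaving 88 − 61 = 27 for the blank.
The known cells in column 6 total 47, leaving 88 − 47 = 41 for the blank.
The known cells in row 1 total 83, leaving 88 − 83 = 5 for the blank.
The known cells in row 2 total 78, leaving 88 − 78 = 10 for the blank.

a = 19, k = 27, d = 5, z = 10, c = 41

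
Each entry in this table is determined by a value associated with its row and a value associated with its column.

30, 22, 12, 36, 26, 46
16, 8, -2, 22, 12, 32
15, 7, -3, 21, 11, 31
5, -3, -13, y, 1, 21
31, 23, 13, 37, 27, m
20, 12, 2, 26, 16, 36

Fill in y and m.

The difference between any two rows is the same in every column — this is an addition table with the headers hidden.
Row 4 minus row 1 is -3 − 22 = -25, so its entry in column 4 is 36 + (-25) = 11.
Row 5 minus row 1 is 23 − 22 = 1, so its entry in column 6 is 46 + 1 = 47.

y = 11, m = 47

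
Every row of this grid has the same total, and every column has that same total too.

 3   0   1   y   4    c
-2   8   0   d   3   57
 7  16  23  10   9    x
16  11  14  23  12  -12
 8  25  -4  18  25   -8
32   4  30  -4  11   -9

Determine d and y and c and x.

d = -2, y = 19, c = 37, x = -1

Rows 4 and 5 both sum to 64, so that's the common total.
Row 3 has 7 + 16 + 23 + 10 + 9 = 65; the blank must be 64 − 65 = -1.
Row 2 has -2 + 8 + 0 + 3 + 57 = 66; the blank must be 64 − 66 = -2.
Column 4 has -2 + 10 + 23 + 18 − 4 = 45; the blank must be 64 − 45 = 19.
Row 1 has 3 + 0 + 1 + 19 + 4 = 27; the blank must be 64 − 27 = 37.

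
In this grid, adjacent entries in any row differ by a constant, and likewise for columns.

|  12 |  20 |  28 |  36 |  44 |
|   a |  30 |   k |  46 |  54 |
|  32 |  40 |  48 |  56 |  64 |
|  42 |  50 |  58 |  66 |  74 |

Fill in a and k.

Along each row the entries change by 8 per step; down each column they change by 10.
Row 2: from 30 at column 2, stepping by 8 to column 1 gives 22.
Row 2: from 30 at column 2, stepping by 8 to column 3 gives 38.

a = 22, k = 38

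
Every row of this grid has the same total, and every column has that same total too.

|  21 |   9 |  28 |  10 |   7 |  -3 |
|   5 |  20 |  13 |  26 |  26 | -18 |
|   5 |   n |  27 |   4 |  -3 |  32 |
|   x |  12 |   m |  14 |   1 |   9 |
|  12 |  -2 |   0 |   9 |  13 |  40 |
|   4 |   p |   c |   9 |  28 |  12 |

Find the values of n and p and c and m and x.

n = 7, p = 26, c = -7, m = 11, x = 25

Rows 1 and 2 both sum to 72, so that's the common total.
Row 3: 5 + 27 + 4 − 3 + 32 = 65, so its missing entry is 72 − 65 = 7.
Column 2: 9 + 20 + 7 + 12 − 2 = 46, so its missing entry is 72 − 46 = 26.
Column 1: 21 + 5 + 5 + 12 + 4 = 47, so its missing entry is 72 − 47 = 25.
Row 4: 25 + 12 + 14 + 1 + 9 = 61, so its missing entry is 72 − 61 = 11.
Row 6: 4 + 26 + 9 + 28 + 12 = 79, so its missing entry is 72 − 79 = -7.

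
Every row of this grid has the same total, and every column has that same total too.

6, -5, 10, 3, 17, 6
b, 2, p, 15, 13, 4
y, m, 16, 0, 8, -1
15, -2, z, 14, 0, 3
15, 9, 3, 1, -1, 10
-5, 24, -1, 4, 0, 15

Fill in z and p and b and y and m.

Rows 1 and 5 both sum to 37, so that's the common total.
The known cells in column 2 total 28, leaving 37 − 28 = 9 for the blank.
The known cells in row 3 total 32, leaving 37 − 32 = 5 for the blank.
The known cells in column 1 total 36, leaving 37 − 36 = 1 for the blank.
The known cells in row 2 total 35, leaving 37 − 35 = 2 for the blank.
The known cells in row 4 total 30, leaving 37 − 30 = 7 for the blank.

z = 7, p = 2, b = 1, y = 5, m = 9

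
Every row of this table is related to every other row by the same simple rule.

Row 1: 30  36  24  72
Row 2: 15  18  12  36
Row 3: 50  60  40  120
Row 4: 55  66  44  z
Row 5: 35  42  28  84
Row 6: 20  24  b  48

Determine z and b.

z = 132, b = 16

Each row is a constant multiple of every other row — this is a multiplication table with the headers hidden.
Row 4 is 66/36 = 11/6 times row 1, so its entry in column 4 is 72 × 11/6 = 132.
Row 6 is 24/36 = 2/3 times row 1, so its entry in column 3 is 24 × 2/3 = 16.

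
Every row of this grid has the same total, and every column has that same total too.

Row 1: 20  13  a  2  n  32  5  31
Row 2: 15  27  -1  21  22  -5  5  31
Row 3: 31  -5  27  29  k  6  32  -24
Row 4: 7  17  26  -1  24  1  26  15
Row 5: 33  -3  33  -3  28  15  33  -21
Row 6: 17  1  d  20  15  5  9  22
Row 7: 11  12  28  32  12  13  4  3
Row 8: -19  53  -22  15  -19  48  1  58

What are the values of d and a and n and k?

Rows 2 and 4 both sum to 115, so that's the common total.
Row 3: 31 − 5 + 27 + 29 + 6 + 32 − 24 = 96, so its missing entry is 115 − 96 = 19.
Column 5: 22 + 19 + 24 + 28 + 15 + 12 − 19 = 101, so its missing entry is 115 − 101 = 14.
Row 1: 20 + 13 + 2 + 14 + 32 + 5 + 31 = 117, so its missing entry is 115 − 117 = -2.
Row 6: 17 + 1 + 20 + 15 + 5 + 9 + 22 = 89, so its missing entry is 115 − 89 = 26.

d = 26, a = -2, n = 14, k = 19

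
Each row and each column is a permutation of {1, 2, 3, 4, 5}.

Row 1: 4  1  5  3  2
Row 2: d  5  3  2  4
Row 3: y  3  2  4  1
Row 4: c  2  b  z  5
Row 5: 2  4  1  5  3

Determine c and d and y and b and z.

c = 3, d = 1, y = 5, b = 4, z = 1

For row 3, column 1: row 3 already has {1, 2, 3, 4}; that leaves 5.
Cell (4,4): column 4 already has {2, 3, 4, 5} → 1.
Cell (2,1): row 2 already has {2, 3, 4, 5} → 1.
For row 4, column 1: column 1 already has {1, 2, 4, 5}; that leaves 3.
At (row 4, col 3): row 4 already has {1, 2, 3, 5}, so the value is 4.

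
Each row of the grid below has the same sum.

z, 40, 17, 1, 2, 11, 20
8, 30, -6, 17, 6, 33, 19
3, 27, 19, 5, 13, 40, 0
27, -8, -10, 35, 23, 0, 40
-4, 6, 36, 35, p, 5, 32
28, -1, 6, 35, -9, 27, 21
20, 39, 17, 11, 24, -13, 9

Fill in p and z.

p = -3, z = 16

The complete rows each total 107.
Row 5 is missing 107 − 110 = -3 (since -4 + 6 + 36 + 35 + 5 + 32 = 110).
Row 1 is missing 107 − 91 = 16 (since 40 + 17 + 1 + 2 + 11 + 20 = 91).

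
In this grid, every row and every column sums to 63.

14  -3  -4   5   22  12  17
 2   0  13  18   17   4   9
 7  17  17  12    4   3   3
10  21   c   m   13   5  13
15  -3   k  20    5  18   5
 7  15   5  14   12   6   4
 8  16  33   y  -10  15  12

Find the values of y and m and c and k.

Row 7 has 8 + 16 + 33 − 10 + 15 + 12 = 74; the blank must be 63 − 74 = -11.
Column 4 has 5 + 18 + 12 + 20 + 14 − 11 = 58; the blank must be 63 − 58 = 5.
Row 4 has 10 + 21 + 5 + 13 + 5 + 13 = 67; the blank must be 63 − 67 = -4.
Row 5 has 15 − 3 + 20 + 5 + 18 + 5 = 60; the blank must be 63 − 60 = 3.

y = -11, m = 5, c = -4, k = 3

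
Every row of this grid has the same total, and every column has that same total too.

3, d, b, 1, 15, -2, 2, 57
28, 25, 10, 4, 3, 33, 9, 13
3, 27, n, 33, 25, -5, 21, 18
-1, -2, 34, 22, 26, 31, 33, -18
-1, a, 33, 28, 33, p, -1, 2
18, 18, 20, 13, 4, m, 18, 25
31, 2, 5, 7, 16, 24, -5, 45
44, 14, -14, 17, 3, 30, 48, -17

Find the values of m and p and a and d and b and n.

m = 9, p = 5, a = 26, d = 15, b = 34, n = 3

Rows 2 and 4 both sum to 125, so that's the common total.
Row 6: 18 + 18 + 20 + 13 + 4 + 18 + 25 = 116, so its missing entry is 125 − 116 = 9.
Column 6: -2 + 33 − 5 + 31 + 9 + 24 + 30 = 120, so its missing entry is 125 − 120 = 5.
Row 3: 3 + 27 + 33 + 25 − 5 + 21 + 18 = 122, so its missing entry is 125 − 122 = 3.
Column 3: 10 + 3 + 34 + 33 + 20 + 5 − 14 = 91, so its missing entry is 125 − 91 = 34.
Row 1: 3 + 34 + 1 + 15 − 2 + 2 + 57 = 110, so its missing entry is 125 − 110 = 15.
Row 5: -1 + 33 + 28 + 33 + 5 − 1 + 2 = 99, so its missing entry is 125 − 99 = 26.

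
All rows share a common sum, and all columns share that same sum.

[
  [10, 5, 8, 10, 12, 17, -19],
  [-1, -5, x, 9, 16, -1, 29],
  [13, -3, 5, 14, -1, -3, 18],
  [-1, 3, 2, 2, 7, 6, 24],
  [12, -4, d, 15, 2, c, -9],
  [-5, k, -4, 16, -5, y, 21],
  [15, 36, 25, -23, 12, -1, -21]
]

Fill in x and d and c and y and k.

Rows 1 and 3 both sum to 43, so that's the common total.
The known cells in row 2 total 47, leaving 43 − 47 = -4 for the blank.
The known cells in column 2 total 32, leaving 43 − 32 = 11 for the blank.
The known cells in row 6 total 34, leaving 43 − 34 = 9 for the blank.
The known cells in column 3 total 32, leaving 43 − 32 = 11 for the blank.
The known cells in row 5 total 27, leaving 43 − 27 = 16 for the blank.

x = -4, d = 11, c = 16, y = 9, k = 11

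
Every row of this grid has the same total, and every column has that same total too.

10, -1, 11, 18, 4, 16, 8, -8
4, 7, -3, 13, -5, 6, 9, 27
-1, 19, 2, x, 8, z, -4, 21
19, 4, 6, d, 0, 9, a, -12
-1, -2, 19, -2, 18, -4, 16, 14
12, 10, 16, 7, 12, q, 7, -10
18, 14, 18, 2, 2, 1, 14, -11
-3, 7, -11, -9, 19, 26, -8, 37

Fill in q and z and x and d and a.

Rows 1 and 2 both sum to 58, so that's the common total.
The known cells in row 6 total 54, leaving 58 − 54 = 4 for the blank.
The known cells in column 7 total 42, leaving 58 − 42 = 16 for the blank.
The known cells in row 4 total 42, leaving 58 − 42 = 16 for the blank.
The known cells in column 4 total 45, leaving 58 − 45 = 13 for the blank.
The known cells in row 3 total 58, leaving 58 − 58 = 0 for the blank.

q = 4, z = 0, x = 13, d = 16, a = 16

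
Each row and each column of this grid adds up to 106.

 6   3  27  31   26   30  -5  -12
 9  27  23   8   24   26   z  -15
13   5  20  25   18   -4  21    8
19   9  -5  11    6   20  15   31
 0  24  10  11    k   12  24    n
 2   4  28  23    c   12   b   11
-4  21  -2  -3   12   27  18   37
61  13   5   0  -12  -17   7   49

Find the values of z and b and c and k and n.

Row 2: 9 + 27 + 23 + 8 + 24 + 26 − 15 = 102, so its missing entry is 106 − 102 = 4.
Column 7: -5 + 4 + 21 + 15 + 24 + 18 + 7 = 84, so its missing entry is 106 − 84 = 22.
Row 6: 2 + 4 + 28 + 23 + 12 + 22 + 11 = 102, so its missing entry is 106 − 102 = 4.
Column 5: 26 + 24 + 18 + 6 + 4 + 12 − 12 = 78, so its missing entry is 106 − 78 = 28.
Row 5: 0 + 24 + 10 + 11 + 28 + 12 + 24 = 109, so its missing entry is 106 − 109 = -3.

z = 4, b = 22, c = 4, k = 28, n = -3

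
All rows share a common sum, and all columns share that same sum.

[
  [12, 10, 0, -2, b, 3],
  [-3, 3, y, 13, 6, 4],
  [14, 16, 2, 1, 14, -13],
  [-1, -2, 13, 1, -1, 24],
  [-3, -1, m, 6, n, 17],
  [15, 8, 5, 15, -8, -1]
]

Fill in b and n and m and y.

b = 11, n = 12, m = 3, y = 11

Rows 3 and 4 both sum to 34, so that's the common total.
The known cells in row 2 total 23, leaving 34 − 23 = 11 for the blank.
The known cells in row 1 total 23, leaving 34 − 23 = 11 for the blank.
The known cells in column 5 total 22, leaving 34 − 22 = 12 for the blank.
The known cells in row 5 total 31, leaving 34 − 31 = 3 for the blank.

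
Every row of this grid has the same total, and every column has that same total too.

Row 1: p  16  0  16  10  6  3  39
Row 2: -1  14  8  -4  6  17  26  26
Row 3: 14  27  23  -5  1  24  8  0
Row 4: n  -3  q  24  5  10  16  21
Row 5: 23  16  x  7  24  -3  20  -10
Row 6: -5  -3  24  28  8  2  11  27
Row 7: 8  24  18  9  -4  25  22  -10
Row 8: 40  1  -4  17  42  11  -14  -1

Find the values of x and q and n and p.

x = 15, q = 8, n = 11, p = 2

Rows 2 and 3 both sum to 92, so that's the common total.
Row 1 has 16 + 0 + 16 + 10 + 6 + 3 + 39 = 90; the blank must be 92 − 90 = 2.
Row 5 has 23 + 16 + 7 + 24 − 3 + 20 − 10 = 77; the blank must be 92 − 77 = 15.
Column 3 has 0 + 8 + 23 + 15 + 24 + 18 − 4 = 84; the blank must be 92 − 84 = 8.
Row 4 has -3 + 8 + 24 + 5 + 10 + 16 + 21 = 81; the blank must be 92 − 81 = 11.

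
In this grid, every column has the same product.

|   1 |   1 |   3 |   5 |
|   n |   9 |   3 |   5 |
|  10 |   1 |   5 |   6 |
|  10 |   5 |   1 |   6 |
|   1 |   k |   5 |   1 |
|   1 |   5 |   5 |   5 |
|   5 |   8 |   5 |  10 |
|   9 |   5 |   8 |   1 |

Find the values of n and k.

n = 10, k = 5

Columns 3 and 4 each multiply to 45000, so every column has product 45000.
Column 1: 1×10×10×1×1×5×9 = 4500, so the missing entry is 45000 ÷ 4500 = 10.
Column 2: 1×9×1×5×5×8×5 = 9000, so the missing entry is 45000 ÷ 9000 = 5.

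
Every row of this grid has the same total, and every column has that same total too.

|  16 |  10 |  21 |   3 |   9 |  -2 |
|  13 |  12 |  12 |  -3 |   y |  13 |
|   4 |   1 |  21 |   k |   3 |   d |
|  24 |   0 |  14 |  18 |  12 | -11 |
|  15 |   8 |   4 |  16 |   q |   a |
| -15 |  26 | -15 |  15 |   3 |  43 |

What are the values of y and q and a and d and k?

y = 10, q = 20, a = -6, d = 20, k = 8

Rows 1 and 4 both sum to 57, so that's the common total.
Row 2 has 13 + 12 + 12 − 3 + 13 = 47; the blank must be 57 − 47 = 10.
Column 5 has 9 + 10 + 3 + 12 + 3 = 37; the blank must be 57 − 37 = 20.
Column 4 has 3 − 3 + 18 + 16 + 15 = 49; the blank must be 57 − 49 = 8.
Row 5 has 15 + 8 + 4 + 16 + 20 = 63; the blank must be 57 − 63 = -6.
Row 3 has 4 + 1 + 21 + 8 + 3 = 37; the blank must be 57 − 37 = 20.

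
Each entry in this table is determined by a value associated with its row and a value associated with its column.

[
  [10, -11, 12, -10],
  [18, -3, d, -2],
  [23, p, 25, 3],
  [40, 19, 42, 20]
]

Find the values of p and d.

p = 2, d = 20

The difference between any two rows is the same in every column — this is an addition table with the headers hidden.
Row 3 minus row 1 is 3 − (-10) = 13, so its entry in column 2 is -11 + 13 = 2.
Row 2 minus row 1 is -2 − (-10) = 8, so its entry in column 3 is 12 + 8 = 20.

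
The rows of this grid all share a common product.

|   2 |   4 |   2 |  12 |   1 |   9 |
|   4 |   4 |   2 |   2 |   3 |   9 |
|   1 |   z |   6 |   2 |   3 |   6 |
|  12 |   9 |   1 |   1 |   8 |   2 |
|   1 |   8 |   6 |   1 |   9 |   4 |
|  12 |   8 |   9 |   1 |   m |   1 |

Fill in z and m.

z = 8, m = 2

Rows 1 and 5 each multiply to 1728, so every row has product 1728.
Row 3: 1×6×2×3×6 = 216, so the missing entry is 1728 ÷ 216 = 8.
Row 6: 12×8×9×1×1 = 864, so the missing entry is 1728 ÷ 864 = 2.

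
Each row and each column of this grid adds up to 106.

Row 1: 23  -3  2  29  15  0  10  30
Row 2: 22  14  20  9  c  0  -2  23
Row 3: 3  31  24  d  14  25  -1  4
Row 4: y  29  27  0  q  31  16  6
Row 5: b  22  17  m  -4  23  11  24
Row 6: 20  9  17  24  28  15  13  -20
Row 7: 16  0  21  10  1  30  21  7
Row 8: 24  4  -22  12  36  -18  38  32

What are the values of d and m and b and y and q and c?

Row 2: 22 + 14 + 20 + 9 + 0 − 2 + 23 = 86, so its missing entry is 106 − 86 = 20.
Column 5: 15 + 20 + 14 − 4 + 28 + 1 + 36 = 110, so its missing entry is 106 − 110 = -4.
Row 4: 29 + 27 + 0 − 4 + 31 + 16 + 6 = 105, so its missing entry is 106 − 105 = 1.
Column 1: 23 + 22 + 3 + 1 + 20 + 16 + 24 = 109, so its missing entry is 106 − 109 = -3.
Row 5: -3 + 22 + 17 − 4 + 23 + 11 + 24 = 90, so its missing entry is 106 − 90 = 16.
Row 3: 3 + 31 + 24 + 14 + 25 − 1 + 4 = 100, so its missing entry is 106 − 100 = 6.

d = 6, m = 16, b = -3, y = 1, q = -4, c = 20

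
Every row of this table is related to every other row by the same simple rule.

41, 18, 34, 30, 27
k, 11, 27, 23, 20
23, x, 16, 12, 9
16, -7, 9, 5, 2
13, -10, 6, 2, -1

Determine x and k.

x = 0, k = 34

The difference between any two rows is the same in every column — this is an addition table with the headers hidden.
Row 3 minus row 1 is 16 − 34 = -18, so its entry in column 2 is 18 + (-18) = 0.
Row 2 minus row 1 is 27 − 34 = -7, so its entry in column 1 is 41 + (-7) = 34.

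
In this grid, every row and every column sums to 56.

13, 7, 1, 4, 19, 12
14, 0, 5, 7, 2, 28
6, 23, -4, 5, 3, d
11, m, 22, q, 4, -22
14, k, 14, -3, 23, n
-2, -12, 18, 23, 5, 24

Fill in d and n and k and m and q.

The known cells in column 4 total 36, leaving 56 − 36 = 20 for the blank.
The known cells in row 4 total 35, leaving 56 − 35 = 21 for the blank.
The known cells in row 3 total 33, leaving 56 − 33 = 23 for the blank.
The known cells in column 6 total 65, leaving 56 − 65 = -9 for the blank.
The known cells in row 5 total 39, leaving 56 − 39 = 17 for the blank.

d = 23, n = -9, k = 17, m = 21, q = 20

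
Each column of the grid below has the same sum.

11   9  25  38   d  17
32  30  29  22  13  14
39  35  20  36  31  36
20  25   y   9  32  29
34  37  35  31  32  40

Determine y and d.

Columns 2 and 4 both add up to 136, so every column sums to 136.
Column 3: 25 + 29 + 20 + 35 = 109, so the missing entry is 136 − 109 = 27.
Column 5: 13 + 31 + 32 + 32 = 108, so the missing entry is 136 − 108 = 28.

y = 27, d = 28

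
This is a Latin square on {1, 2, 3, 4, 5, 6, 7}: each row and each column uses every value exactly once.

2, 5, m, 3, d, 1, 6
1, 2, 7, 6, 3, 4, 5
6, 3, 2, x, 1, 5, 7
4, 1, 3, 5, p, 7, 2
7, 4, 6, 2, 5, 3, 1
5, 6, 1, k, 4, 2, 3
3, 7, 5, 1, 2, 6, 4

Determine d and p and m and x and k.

d = 7, p = 6, m = 4, x = 4, k = 7

Cell (4,5): row 4 already has {1, 2, 3, 4, 5, 7} → 6.
Cell (1,5): column 5 already has {1, 2, 3, 4, 5, 6} → 7.
At (row 3, col 4): row 3 already has {1, 2, 3, 5, 6, 7}, so the value is 4.
At (row 1, col 3): row 1 already has {1, 2, 3, 5, 6, 7}, so the value is 4.
For row 6, column 4: row 6 already has {1, 2, 3, 4, 5, 6}; that leaves 7.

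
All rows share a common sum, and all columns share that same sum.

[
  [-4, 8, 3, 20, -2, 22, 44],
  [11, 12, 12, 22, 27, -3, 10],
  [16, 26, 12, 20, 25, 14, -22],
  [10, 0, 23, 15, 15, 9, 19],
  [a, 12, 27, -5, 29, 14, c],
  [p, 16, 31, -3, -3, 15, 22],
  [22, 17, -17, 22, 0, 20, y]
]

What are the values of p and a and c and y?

p = 13, a = 23, c = -9, y = 27

Rows 1 and 2 both sum to 91, so that's the common total.
The known cells in row 6 total 78, leaving 91 − 78 = 13 for the blank.
The known cells in column 1 total 68, leaving 91 − 68 = 23 for the blank.
The known cells in row 5 total 100, leaving 91 − 100 = -9 for the blank.
The known cells in row 7 total 64, leaving 91 − 64 = 27 for the blank.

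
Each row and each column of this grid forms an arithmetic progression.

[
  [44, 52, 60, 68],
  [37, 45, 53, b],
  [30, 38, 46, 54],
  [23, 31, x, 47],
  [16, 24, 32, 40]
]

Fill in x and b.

Along each row the entries change by 8 per step; down each column they change by -7.
Row 4: from 23 at column 1, stepping by 8 to column 3 gives 39.
Row 2: from 37 at column 1, stepping by 8 to column 4 gives 61.

x = 39, b = 61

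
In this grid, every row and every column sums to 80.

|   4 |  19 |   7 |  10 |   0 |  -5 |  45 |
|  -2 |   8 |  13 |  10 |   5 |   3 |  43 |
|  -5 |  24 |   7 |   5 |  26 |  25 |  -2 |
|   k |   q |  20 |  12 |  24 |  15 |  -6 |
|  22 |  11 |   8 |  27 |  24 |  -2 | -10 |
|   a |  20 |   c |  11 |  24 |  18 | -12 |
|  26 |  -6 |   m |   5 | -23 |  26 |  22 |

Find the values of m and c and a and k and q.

m = 30, c = -5, a = 24, k = 11, q = 4

Row 7 has 26 − 6 + 5 − 23 + 26 + 22 = 50; the blank must be 80 − 50 = 30.
Column 2 has 19 + 8 + 24 + 11 + 20 − 6 = 76; the blank must be 80 − 76 = 4.
Row 4 has 4 + 20 + 12 + 24 + 15 − 6 = 69; the blank must be 80 − 69 = 11.
Column 1 has 4 − 2 − 5 + 11 + 22 + 26 = 56; the blank must be 80 − 56 = 24.
Row 6 has 24 + 20 + 11 + 24 + 18 − 12 = 85; the blank must be 80 − 85 = -5.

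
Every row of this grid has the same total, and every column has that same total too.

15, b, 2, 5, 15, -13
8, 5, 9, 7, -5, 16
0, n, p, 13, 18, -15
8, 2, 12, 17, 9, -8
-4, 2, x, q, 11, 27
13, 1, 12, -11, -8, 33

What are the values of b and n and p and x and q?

b = 16, n = 14, p = 10, x = -5, q = 9

Rows 2 and 4 both sum to 40, so that's the common total.
The known cells in row 1 total 24, leaving 40 − 24 = 16 for the blank.
The known cells in column 2 total 26, leaving 40 − 26 = 14 for the blank.
The known cells in column 4 total 31, leaving 40 − 31 = 9 for the blank.
The known cells in row 5 total 45, leaving 40 − 45 = -5 for the blank.
The known cells in row 3 total 30, leaving 40 − 30 = 10 for the blank.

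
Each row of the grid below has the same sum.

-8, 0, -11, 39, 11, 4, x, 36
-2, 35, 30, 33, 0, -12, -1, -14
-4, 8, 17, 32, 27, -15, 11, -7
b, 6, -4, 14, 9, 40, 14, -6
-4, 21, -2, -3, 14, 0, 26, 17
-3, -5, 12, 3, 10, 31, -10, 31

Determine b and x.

Row 2 sums to 69 and so does row 6; that's the common total.
In row 4 the known cells total 73, leaving 69 − 73 = -4.
In row 1 the known cells total 71, leaving 69 − 71 = -2.

b = -4, x = -2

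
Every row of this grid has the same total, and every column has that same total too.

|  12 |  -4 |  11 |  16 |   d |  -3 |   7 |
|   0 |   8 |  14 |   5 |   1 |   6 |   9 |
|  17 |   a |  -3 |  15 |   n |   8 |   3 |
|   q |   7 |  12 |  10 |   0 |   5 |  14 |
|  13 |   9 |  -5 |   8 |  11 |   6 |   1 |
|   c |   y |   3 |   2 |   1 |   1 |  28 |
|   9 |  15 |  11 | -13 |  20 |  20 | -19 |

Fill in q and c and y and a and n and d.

Rows 2 and 5 both sum to 43, so that's the common total.
Row 1 has 12 − 4 + 11 + 16 − 3 + 7 = 39; the blank must be 43 − 39 = 4.
Column 5 has 4 + 1 + 0 + 11 + 1 + 20 = 37; the blank must be 43 − 37 = 6.
Row 3 has 17 − 3 + 15 + 6 + 8 + 3 = 46; the blank must be 43 − 46 = -3.
Column 2 has -4 + 8 − 3 + 7 + 9 + 15 = 32; the blank must be 43 − 32 = 11.
Row 4 has 7 + 12 + 10 + 0 + 5 + 14 = 48; the blank must be 43 − 48 = -5.
Row 6 has 11 + 3 + 2 + 1 + 1 + 28 = 46; the blank must be 43 − 46 = -3.

q = -5, c = -3, y = 11, a = -3, n = 6, d = 4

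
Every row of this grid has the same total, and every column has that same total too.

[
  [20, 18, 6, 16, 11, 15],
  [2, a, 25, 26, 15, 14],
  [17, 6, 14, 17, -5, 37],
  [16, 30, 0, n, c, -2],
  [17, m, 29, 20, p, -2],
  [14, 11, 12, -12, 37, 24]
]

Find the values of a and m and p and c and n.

a = 4, m = 17, p = 5, c = 23, n = 19

Rows 1 and 3 both sum to 86, so that's the common total.
The known cells in row 2 total 82, leaving 86 − 82 = 4 for the blank.
The known cells in column 4 total 67, leaving 86 − 67 = 19 for the blank.
The known cells in row 4 total 63, leaving 86 − 63 = 23 for the blank.
The known cells in column 5 total 81, leaving 86 − 81 = 5 for the blank.
The known cells in row 5 total 69, leaving 86 − 69 = 17 for the blank.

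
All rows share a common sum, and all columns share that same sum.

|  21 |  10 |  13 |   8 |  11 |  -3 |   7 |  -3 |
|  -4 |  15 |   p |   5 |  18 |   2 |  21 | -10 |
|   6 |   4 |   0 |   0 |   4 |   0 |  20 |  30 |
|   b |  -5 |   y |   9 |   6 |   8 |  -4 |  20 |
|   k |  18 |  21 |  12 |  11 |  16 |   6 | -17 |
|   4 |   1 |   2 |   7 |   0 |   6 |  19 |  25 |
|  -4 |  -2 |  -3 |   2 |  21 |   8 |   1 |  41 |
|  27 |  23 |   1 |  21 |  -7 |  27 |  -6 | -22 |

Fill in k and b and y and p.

Rows 1 and 3 both sum to 64, so that's the common total.
Row 2: -4 + 15 + 5 + 18 + 2 + 21 − 10 = 47, so its missing entry is 64 − 47 = 17.
Column 3: 13 + 17 + 0 + 21 + 2 − 3 + 1 = 51, so its missing entry is 64 − 51 = 13.
Row 5: 18 + 21 + 12 + 11 + 16 + 6 − 17 = 67, so its missing entry is 64 − 67 = -3.
Row 4: -5 + 13 + 9 + 6 + 8 − 4 + 20 = 47, so its missing entry is 64 − 47 = 17.

k = -3, b = 17, y = 13, p = 17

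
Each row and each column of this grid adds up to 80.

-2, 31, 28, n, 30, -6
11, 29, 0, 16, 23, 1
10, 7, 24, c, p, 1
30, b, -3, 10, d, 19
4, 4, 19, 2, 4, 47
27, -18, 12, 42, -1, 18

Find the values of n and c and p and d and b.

n = -1, c = 11, p = 27, d = -3, b = 27

Column 2 has 31 + 29 + 7 + 4 − 18 = 53; the blank must be 80 − 53 = 27.
Row 4 has 30 + 27 − 3 + 10 + 19 = 83; the blank must be 80 − 83 = -3.
Column 5 has 30 + 23 − 3 + 4 − 1 = 53; the blank must be 80 − 53 = 27.
Row 1 has -2 + 31 + 28 + 30 − 6 = 81; the blank must be 80 − 81 = -1.
Row 3 has 10 + 7 + 24 + 27 + 1 = 69; the blank must be 80 − 69 = 11.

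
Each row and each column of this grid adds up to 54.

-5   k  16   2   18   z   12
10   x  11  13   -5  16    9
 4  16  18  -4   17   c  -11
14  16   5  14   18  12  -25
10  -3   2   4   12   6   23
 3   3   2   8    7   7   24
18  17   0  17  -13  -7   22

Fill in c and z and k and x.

c = 14, z = 6, k = 5, x = 0

The known cells in row 2 total 54, leaving 54 − 54 = 0 for the blank.
The known cells in column 2 total 49, leaving 54 − 49 = 5 for the blank.
The known cells in row 3 total 40, leaving 54 − 40 = 14 for the blank.
The known cells in row 1 total 48, leaving 54 − 48 = 6 for the blank.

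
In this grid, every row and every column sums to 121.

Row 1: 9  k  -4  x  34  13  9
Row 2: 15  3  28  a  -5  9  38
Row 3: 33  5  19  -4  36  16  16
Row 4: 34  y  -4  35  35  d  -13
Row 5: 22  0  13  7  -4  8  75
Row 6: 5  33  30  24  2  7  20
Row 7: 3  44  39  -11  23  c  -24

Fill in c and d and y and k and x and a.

c = 47, d = 21, y = 13, k = 23, x = 37, a = 33

Row 7 has 3 + 44 + 39 − 11 + 23 − 24 = 74; the blank must be 121 − 74 = 47.
Row 2 has 15 + 3 + 28 − 5 + 9 + 38 = 88; the blank must be 121 − 88 = 33.
Column 4 has 33 − 4 + 35 + 7 + 24 − 11 = 84; the blank must be 121 − 84 = 37.
Row 1 has 9 − 4 + 37 + 34 + 13 + 9 = 98; the blank must be 121 − 98 = 23.
Column 2 has 23 + 3 + 5 + 0 + 33 + 44 = 108; the blank must be 121 − 108 = 13.
Row 4 has 34 + 13 − 4 + 35 + 35 − 13 = 100; the blank must be 121 − 100 = 21.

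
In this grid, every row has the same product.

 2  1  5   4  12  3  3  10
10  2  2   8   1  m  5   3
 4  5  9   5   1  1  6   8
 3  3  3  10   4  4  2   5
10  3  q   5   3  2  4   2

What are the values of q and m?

Rows 1 and 3 each multiply to 43200, so every row has product 43200.
Row 5: 10×3×5×3×2×4×2 = 7200, so the missing entry is 43200 ÷ 7200 = 6.
Row 2: 10×2×2×8×1×5×3 = 4800, so the missing entry is 43200 ÷ 4800 = 9.

q = 6, m = 9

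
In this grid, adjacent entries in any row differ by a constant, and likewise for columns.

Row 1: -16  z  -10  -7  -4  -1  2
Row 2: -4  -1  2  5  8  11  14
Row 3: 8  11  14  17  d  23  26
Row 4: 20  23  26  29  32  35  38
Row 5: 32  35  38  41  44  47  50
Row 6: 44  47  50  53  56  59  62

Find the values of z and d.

z = -13, d = 20

Along each row the entries change by 3 per step; down each column they change by 12.
Row 1: from -16 at column 1, stepping by 3 to column 2 gives -13.
Row 3: from 8 at column 1, stepping by 3 to column 5 gives 20.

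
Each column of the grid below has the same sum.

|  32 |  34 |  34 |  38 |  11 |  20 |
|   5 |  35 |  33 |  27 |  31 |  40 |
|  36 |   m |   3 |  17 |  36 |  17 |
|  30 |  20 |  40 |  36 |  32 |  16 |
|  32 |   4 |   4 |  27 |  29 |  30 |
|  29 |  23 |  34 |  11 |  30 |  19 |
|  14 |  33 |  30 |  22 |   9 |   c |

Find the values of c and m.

Column 1 sums to 178 and so does column 4; that's the common total.
In column 6 the known cells total 142, leaving 178 − 142 = 36.
In column 2 the known cells total 149, leaving 178 − 149 = 29.

c = 36, m = 29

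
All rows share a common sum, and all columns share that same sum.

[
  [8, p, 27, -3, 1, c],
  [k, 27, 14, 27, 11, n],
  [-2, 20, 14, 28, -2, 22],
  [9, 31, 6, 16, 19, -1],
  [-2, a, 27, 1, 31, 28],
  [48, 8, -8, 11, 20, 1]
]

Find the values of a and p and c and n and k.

a = -5, p = -1, c = 48, n = -18, k = 19

Rows 3 and 4 both sum to 80, so that's the common total.
Column 1 has 8 − 2 + 9 − 2 + 48 = 61; the blank must be 80 − 61 = 19.
Row 2 has 19 + 27 + 14 + 27 + 11 = 98; the blank must be 80 − 98 = -18.
Column 6 has -18 + 22 − 1 + 28 + 1 = 32; the blank must be 80 − 32 = 48.
Row 1 has 8 + 27 − 3 + 1 + 48 = 81; the blank must be 80 − 81 = -1.
Row 5 has -2 + 27 + 1 + 31 + 28 = 85; the blank must be 80 − 85 = -5.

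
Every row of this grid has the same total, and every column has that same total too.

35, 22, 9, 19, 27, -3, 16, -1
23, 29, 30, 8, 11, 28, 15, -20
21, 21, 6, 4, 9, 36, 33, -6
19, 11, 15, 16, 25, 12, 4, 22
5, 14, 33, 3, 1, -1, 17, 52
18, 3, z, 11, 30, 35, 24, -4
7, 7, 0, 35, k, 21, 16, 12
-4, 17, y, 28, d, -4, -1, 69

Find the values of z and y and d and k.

Rows 1 and 2 both sum to 124, so that's the common total.
The known cells in row 7 total 98, leaving 124 − 98 = 26 for the blank.
The known cells in column 5 total 129, leaving 124 − 129 = -5 for the blank.
The known cells in row 8 total 100, leaving 124 − 100 = 24 for the blank.
The known cells in row 6 total 117, leaving 124 − 117 = 7 for the blank.

z = 7, y = 24, d = -5, k = 26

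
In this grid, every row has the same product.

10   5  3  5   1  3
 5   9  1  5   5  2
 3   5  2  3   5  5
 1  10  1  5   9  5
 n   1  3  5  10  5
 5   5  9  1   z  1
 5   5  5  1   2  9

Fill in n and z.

Rows 4 and 7 each multiply to 2250, so every row has product 2250.
Row 5: 1×3×5×10×5 = 750, so the missing entry is 2250 ÷ 750 = 3.
Row 6: 5×5×9×1×1 = 225, so the missing entry is 2250 ÷ 225 = 10.

n = 3, z = 10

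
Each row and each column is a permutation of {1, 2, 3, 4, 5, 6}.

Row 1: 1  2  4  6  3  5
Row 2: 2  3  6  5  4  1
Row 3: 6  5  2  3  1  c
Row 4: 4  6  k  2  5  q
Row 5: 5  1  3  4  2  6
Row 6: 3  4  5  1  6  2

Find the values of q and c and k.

q = 3, c = 4, k = 1

At (row 4, col 3): column 3 already has {2, 3, 4, 5, 6}, so the value is 1.
Cell (3,6): row 3 already has {1, 2, 3, 5, 6} → 4.
Cell (4,6): row 4 already has {1, 2, 4, 5, 6} → 3.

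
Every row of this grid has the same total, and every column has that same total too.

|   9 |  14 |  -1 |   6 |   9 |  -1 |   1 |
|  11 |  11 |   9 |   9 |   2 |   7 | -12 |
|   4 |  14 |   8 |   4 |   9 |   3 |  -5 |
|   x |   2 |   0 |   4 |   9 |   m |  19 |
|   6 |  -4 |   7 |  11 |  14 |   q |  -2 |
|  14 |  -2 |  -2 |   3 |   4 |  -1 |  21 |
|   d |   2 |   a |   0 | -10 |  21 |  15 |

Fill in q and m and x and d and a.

q = 5, m = 3, x = 0, d = -7, a = 16

Rows 1 and 2 both sum to 37, so that's the common total.
The known cells in column 3 total 21, leaving 37 − 21 = 16 for the blank.
The known cells in row 5 total 32, leaving 37 − 32 = 5 for the blank.
The known cells in row 7 total 44, leaving 37 − 44 = -7 for the blank.
The known cells in column 1 total 37, leaving 37 − 37 = 0 for the blank.
The known cells in row 4 total 34, leaving 37 − 34 = 3 for the blank.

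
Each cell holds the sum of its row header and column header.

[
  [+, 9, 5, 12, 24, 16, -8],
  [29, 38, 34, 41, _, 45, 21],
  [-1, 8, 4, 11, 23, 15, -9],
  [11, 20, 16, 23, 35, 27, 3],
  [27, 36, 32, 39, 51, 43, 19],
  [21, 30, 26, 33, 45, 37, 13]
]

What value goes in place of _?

29 + 24 = 53.

53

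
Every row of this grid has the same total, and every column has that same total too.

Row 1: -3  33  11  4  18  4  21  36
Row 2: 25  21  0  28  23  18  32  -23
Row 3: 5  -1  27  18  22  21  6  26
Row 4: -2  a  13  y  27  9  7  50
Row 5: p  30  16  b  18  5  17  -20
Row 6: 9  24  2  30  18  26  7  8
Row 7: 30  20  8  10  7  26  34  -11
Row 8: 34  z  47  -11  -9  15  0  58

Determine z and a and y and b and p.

z = -10, a = 7, y = 13, b = 32, p = 26

Rows 1 and 2 both sum to 124, so that's the common total.
The known cells in column 1 total 98, leaving 124 − 98 = 26 for the blank.
The known cells in row 8 total 134, leaving 124 − 134 = -10 for the blank.
The known cells in row 5 total 92, leaving 124 − 92 = 32 for the blank.
The known cells in column 2 total 117, leaving 124 − 117 = 7 for the blank.
The known cells in row 4 total 111, leaving 124 − 111 = 13 for the blank.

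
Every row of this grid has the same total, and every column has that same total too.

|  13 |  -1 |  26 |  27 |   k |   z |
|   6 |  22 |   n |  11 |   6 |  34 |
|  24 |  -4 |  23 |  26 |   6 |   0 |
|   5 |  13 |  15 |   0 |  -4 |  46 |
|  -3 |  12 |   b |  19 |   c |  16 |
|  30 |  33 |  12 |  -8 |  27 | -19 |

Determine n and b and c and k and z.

Rows 3 and 4 both sum to 75, so that's the common total.
Row 2: 6 + 22 + 11 + 6 + 34 = 79, so its missing entry is 75 − 79 = -4.
Column 3: 26 − 4 + 23 + 15 + 12 = 72, so its missing entry is 75 − 72 = 3.
Row 5: -3 + 12 + 3 + 19 + 16 = 47, so its missing entry is 75 − 47 = 28.
Column 5: 6 + 6 − 4 + 28 + 27 = 63, so its missing entry is 75 − 63 = 12.
Row 1: 13 − 1 + 26 + 27 + 12 = 77, so its missing entry is 75 − 77 = -2.

n = -4, b = 3, c = 28, k = 12, z = -2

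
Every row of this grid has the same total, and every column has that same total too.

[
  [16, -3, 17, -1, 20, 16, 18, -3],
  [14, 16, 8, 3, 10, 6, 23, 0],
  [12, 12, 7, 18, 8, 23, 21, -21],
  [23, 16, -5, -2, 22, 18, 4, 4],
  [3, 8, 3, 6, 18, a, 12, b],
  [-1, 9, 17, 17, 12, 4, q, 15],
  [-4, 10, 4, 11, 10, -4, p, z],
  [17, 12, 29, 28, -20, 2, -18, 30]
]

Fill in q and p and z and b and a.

q = 7, p = 13, z = 40, b = 15, a = 15

Rows 1 and 2 both sum to 80, so that's the common total.
The known cells in column 6 total 65, leaving 80 − 65 = 15 for the blank.
The known cells in row 6 total 73, leaving 80 − 73 = 7 for the blank.
The known cells in column 7 total 67, leaving 80 − 67 = 13 for the blank.
The known cells in row 7 total 40, leaving 80 − 40 = 40 for the blank.
The known cells in row 5 total 65, leaving 80 − 65 = 15 for the blank.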